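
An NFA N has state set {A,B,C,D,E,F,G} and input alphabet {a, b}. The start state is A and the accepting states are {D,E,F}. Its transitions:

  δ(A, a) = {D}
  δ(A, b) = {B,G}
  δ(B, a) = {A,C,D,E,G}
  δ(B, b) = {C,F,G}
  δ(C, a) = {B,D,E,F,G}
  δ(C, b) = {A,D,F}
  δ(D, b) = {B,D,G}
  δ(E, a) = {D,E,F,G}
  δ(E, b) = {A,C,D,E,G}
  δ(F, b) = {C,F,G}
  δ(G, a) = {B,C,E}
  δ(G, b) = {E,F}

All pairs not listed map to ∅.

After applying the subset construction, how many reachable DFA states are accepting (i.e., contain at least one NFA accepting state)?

7

Start state of the DFA: {A}.
{A} --a--> {D}  [new]
{A} --b--> {B,G}  [new]
{D} --a--> ∅  [new]
{D} --b--> {B,D,G}  [new]
{B,G} --a--> {A,B,C,D,E,G}  [new]
{B,G} --b--> {C,E,F,G}  [new]
∅ --a--> ∅  [seen]
∅ --b--> ∅  [seen]
{B,D,G} --a--> {A,B,C,D,E,G}  [seen]
{B,D,G} --b--> {B,C,D,E,F,G}  [new]
{A,B,C,D,E,G} --a--> {A,B,C,D,E,F,G}  [new]
{A,B,C,D,E,G} --b--> {A,B,C,D,E,F,G}  [seen]
{C,E,F,G} --a--> {B,C,D,E,F,G}  [seen]
{C,E,F,G} --b--> {A,C,D,E,F,G}  [new]
{B,C,D,E,F,G} --a--> {A,B,C,D,E,F,G}  [seen]
{B,C,D,E,F,G} --b--> {A,B,C,D,E,F,G}  [seen]
{A,B,C,D,E,F,G} --a--> {A,B,C,D,E,F,G}  [seen]
{A,B,C,D,E,F,G} --b--> {A,B,C,D,E,F,G}  [seen]
{A,C,D,E,F,G} --a--> {B,C,D,E,F,G}  [seen]
{A,C,D,E,F,G} --b--> {A,B,C,D,E,F,G}  [seen]
Reachable DFA states: {A}, {D}, {B,G}, ∅, {B,D,G}, {A,B,C,D,E,G}, {C,E,F,G}, {B,C,D,E,F,G}, {A,B,C,D,E,F,G}, {A,C,D,E,F,G}.
Accepting DFA states (contain an NFA accepting state): {D}, {B,D,G}, {A,B,C,D,E,G}, {C,E,F,G}, {B,C,D,E,F,G}, {A,B,C,D,E,F,G}, {A,C,D,E,F,G}.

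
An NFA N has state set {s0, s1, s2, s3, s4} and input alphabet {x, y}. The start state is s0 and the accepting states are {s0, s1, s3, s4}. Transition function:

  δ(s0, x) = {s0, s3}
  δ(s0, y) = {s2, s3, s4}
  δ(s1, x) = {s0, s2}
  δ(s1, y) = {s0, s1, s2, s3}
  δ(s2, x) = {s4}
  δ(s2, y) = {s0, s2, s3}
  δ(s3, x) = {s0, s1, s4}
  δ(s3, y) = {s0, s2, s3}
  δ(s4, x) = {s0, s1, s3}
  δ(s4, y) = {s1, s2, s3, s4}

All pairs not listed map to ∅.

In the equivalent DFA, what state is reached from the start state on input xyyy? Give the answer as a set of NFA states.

{s0, s1, s2, s3, s4}

Start: {s0}.
δ(s0,x) = {s0, s3}.
Union: {s0, s3}.
After x: {s0, s3}.
δ(s0,y) = {s2, s3, s4}; δ(s3,y) = {s0, s2, s3}.
Union: {s0, s2, s3, s4}.
After y: {s0, s2, s3, s4}.
δ(s0,y) = {s2, s3, s4}; δ(s2,y) = {s0, s2, s3}; δ(s3,y) = {s0, s2, s3}; δ(s4,y) = {s1, s2, s3, s4}.
Union: {s0, s1, s2, s3, s4}.
After y: {s0, s1, s2, s3, s4}.
δ(s0,y) = {s2, s3, s4}; δ(s1,y) = {s0, s1, s2, s3}; δ(s2,y) = {s0, s2, s3}; δ(s3,y) = {s0, s2, s3}; δ(s4,y) = {s1, s2, s3, s4}.
Union: {s0, s1, s2, s3, s4}.
After y: {s0, s1, s2, s3, s4}.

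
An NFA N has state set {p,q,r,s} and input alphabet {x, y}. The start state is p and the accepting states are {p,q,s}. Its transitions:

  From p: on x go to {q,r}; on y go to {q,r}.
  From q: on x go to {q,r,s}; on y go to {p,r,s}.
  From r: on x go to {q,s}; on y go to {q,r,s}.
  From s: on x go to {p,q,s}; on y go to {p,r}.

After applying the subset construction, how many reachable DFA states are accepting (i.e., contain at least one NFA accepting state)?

4

Start state of the DFA: {p}.
{p} --x--> {q,r}  [new]
{p} --y--> {q,r}  [seen]
{q,r} --x--> {q,r,s}  [new]
{q,r} --y--> {p,q,r,s}  [new]
{q,r,s} --x--> {p,q,r,s}  [seen]
{q,r,s} --y--> {p,q,r,s}  [seen]
{p,q,r,s} --x--> {p,q,r,s}  [seen]
{p,q,r,s} --y--> {p,q,r,s}  [seen]
Reachable DFA states: {p}, {q,r}, {q,r,s}, {p,q,r,s}.
Accepting DFA states (contain an NFA accepting state): {p}, {q,r}, {q,r,s}, {p,q,r,s}.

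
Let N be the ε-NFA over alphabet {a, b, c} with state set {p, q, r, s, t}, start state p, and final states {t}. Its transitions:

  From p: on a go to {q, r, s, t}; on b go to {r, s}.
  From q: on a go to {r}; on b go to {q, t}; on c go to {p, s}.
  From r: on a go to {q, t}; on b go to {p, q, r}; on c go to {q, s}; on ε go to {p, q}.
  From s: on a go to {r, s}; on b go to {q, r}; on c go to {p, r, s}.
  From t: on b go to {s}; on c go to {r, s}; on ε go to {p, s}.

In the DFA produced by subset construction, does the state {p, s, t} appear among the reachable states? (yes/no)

Start state of the DFA: {p} (ε-closure of the NFA start).
{p} --a--> {p, q, r, s, t}  [new]
{p} --b--> {p, q, r, s}  [new]
{p} --c--> ∅  [new]
{p, q, r, s, t} --a--> {p, q, r, s, t}  [seen]
{p, q, r, s, t} --b--> {p, q, r, s, t}  [seen]
{p, q, r, s, t} --c--> {p, q, r, s}  [seen]
{p, q, r, s} --a--> {p, q, r, s, t}  [seen]
{p, q, r, s} --b--> {p, q, r, s, t}  [seen]
{p, q, r, s} --c--> {p, q, r, s}  [seen]
∅ --a--> ∅  [seen]
∅ --b--> ∅  [seen]
∅ --c--> ∅  [seen]
Reachable DFA states: {p}, {p, q, r, s, t}, {p, q, r, s}, ∅.
{p, s, t} is not among them.

no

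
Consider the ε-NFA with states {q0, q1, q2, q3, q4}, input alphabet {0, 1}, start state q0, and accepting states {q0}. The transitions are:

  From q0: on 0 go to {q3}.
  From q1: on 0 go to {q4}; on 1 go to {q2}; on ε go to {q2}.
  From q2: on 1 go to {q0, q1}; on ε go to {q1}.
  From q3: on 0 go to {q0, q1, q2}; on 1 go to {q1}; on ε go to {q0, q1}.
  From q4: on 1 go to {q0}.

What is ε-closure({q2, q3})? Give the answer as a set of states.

Begin with {q2, q3}.
q2 →ε {q1}; add q1.
q3 →ε {q0, q1}; add q0.
ε-closure = {q0, q1, q2, q3}.

{q0, q1, q2, q3}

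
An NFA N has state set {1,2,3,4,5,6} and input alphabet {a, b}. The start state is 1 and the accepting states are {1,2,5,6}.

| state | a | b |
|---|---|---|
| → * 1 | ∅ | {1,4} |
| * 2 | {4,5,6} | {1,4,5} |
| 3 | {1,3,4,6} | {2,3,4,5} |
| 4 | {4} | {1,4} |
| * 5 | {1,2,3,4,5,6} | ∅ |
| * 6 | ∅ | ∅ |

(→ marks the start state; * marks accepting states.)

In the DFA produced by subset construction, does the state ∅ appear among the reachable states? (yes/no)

Start state of the DFA: {1}.
{1} --a--> ∅  [new]
{1} --b--> {1,4}  [new]
∅ --a--> ∅  [seen]
∅ --b--> ∅  [seen]
{1,4} --a--> {4}  [new]
{1,4} --b--> {1,4}  [seen]
{4} --a--> {4}  [seen]
{4} --b--> {1,4}  [seen]
Reachable DFA states: {1}, ∅, {1,4}, {4}.
∅ is among them.

yes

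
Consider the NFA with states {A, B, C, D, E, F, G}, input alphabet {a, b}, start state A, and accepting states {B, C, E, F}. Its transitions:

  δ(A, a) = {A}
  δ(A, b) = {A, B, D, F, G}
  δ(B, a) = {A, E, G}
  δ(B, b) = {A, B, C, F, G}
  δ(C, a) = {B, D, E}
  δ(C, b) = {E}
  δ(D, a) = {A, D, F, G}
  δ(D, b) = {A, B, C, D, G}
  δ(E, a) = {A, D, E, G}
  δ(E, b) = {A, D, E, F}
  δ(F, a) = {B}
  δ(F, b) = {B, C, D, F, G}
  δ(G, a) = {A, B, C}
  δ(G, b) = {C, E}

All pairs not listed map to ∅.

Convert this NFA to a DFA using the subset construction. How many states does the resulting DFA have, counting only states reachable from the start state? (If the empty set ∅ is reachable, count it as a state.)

3

Start state of the DFA: {A}.
{A} --a--> {A}  [seen]
{A} --b--> {A, B, D, F, G}  [new]
{A, B, D, F, G} --a--> {A, B, C, D, E, F, G}  [new]
{A, B, D, F, G} --b--> {A, B, C, D, E, F, G}  [seen]
{A, B, C, D, E, F, G} --a--> {A, B, C, D, E, F, G}  [seen]
{A, B, C, D, E, F, G} --b--> {A, B, C, D, E, F, G}  [seen]
Reachable DFA states: {A}, {A, B, D, F, G}, {A, B, C, D, E, F, G}.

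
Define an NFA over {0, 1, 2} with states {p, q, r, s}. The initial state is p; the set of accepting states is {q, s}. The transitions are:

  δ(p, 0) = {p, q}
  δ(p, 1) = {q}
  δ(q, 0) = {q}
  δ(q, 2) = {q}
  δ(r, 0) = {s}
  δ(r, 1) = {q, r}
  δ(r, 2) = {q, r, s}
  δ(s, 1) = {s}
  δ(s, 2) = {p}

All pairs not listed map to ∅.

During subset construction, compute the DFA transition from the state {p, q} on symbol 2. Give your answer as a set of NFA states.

{q}

δ(p,2) = ∅; δ(q,2) = {q}.
Union: {q}.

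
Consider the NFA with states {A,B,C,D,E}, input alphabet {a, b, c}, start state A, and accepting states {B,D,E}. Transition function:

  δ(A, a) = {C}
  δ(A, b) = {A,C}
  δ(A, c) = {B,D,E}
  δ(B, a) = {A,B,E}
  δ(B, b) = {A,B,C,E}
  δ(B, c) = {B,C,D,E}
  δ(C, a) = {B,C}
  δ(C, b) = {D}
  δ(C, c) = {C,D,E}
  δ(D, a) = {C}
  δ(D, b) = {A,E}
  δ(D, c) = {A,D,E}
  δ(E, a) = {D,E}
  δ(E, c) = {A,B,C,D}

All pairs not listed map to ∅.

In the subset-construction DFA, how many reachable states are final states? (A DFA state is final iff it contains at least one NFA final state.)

12

Start state of the DFA: {A}.
{A} --a--> {C}  [new]
{A} --b--> {A,C}  [new]
{A} --c--> {B,D,E}  [new]
{C} --a--> {B,C}  [new]
{C} --b--> {D}  [new]
{C} --c--> {C,D,E}  [new]
{A,C} --a--> {B,C}  [seen]
{A,C} --b--> {A,C,D}  [new]
{A,C} --c--> {B,C,D,E}  [new]
{B,D,E} --a--> {A,B,C,D,E}  [new]
{B,D,E} --b--> {A,B,C,E}  [new]
{B,D,E} --c--> {A,B,C,D,E}  [seen]
{B,C} --a--> {A,B,C,E}  [seen]
{B,C} --b--> {A,B,C,D,E}  [seen]
{B,C} --c--> {B,C,D,E}  [seen]
{D} --a--> {C}  [seen]
{D} --b--> {A,E}  [new]
{D} --c--> {A,D,E}  [new]
{C,D,E} --a--> {B,C,D,E}  [seen]
{C,D,E} --b--> {A,D,E}  [seen]
{C,D,E} --c--> {A,B,C,D,E}  [seen]
{A,C,D} --a--> {B,C}  [seen]
{A,C,D} --b--> {A,C,D,E}  [new]
{A,C,D} --c--> {A,B,C,D,E}  [seen]
{B,C,D,E} --a--> {A,B,C,D,E}  [seen]
{B,C,D,E} --b--> {A,B,C,D,E}  [seen]
{B,C,D,E} --c--> {A,B,C,D,E}  [seen]
{A,B,C,D,E} --a--> {A,B,C,D,E}  [seen]
{A,B,C,D,E} --b--> {A,B,C,D,E}  [seen]
{A,B,C,D,E} --c--> {A,B,C,D,E}  [seen]
{A,B,C,E} --a--> {A,B,C,D,E}  [seen]
{A,B,C,E} --b--> {A,B,C,D,E}  [seen]
{A,B,C,E} --c--> {A,B,C,D,E}  [seen]
{A,E} --a--> {C,D,E}  [seen]
{A,E} --b--> {A,C}  [seen]
{A,E} --c--> {A,B,C,D,E}  [seen]
{A,D,E} --a--> {C,D,E}  [seen]
{A,D,E} --b--> {A,C,E}  [new]
{A,D,E} --c--> {A,B,C,D,E}  [seen]
{A,C,D,E} --a--> {B,C,D,E}  [seen]
{A,C,D,E} --b--> {A,C,D,E}  [seen]
{A,C,D,E} --c--> {A,B,C,D,E}  [seen]
{A,C,E} --a--> {B,C,D,E}  [seen]
{A,C,E} --b--> {A,C,D}  [seen]
{A,C,E} --c--> {A,B,C,D,E}  [seen]
Reachable DFA states: {A}, {C}, {A,C}, {B,D,E}, {B,C}, {D}, {C,D,E}, {A,C,D}, {B,C,D,E}, {A,B,C,D,E}, {A,B,C,E}, {A,E}, {A,D,E}, {A,C,D,E}, {A,C,E}.
Accepting DFA states (contain an NFA accepting state): {B,D,E}, {B,C}, {D}, {C,D,E}, {A,C,D}, {B,C,D,E}, {A,B,C,D,E}, {A,B,C,E}, {A,E}, {A,D,E}, {A,C,D,E}, {A,C,E}.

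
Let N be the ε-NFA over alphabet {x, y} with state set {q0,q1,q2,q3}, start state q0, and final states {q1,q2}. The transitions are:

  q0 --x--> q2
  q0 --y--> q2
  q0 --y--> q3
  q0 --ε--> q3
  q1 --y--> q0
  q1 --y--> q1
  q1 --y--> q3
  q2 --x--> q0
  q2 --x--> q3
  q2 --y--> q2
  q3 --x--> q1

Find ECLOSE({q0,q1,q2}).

{q0,q1,q2,q3}

Begin with {q0,q1,q2}.
q0 →ε {q3}; add q3.
ε-closure = {q0,q1,q2,q3}.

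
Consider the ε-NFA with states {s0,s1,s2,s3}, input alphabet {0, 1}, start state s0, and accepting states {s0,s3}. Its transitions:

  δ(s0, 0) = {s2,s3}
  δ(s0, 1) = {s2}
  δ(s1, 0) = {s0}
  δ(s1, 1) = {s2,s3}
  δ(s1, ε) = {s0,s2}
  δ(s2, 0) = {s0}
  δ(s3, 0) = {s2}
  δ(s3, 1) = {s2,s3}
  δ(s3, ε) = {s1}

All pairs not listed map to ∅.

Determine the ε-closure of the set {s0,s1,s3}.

{s0,s1,s2,s3}

Begin with {s0,s1,s3}.
s1 →ε {s0,s2}; add s2.
ε-closure = {s0,s1,s2,s3}.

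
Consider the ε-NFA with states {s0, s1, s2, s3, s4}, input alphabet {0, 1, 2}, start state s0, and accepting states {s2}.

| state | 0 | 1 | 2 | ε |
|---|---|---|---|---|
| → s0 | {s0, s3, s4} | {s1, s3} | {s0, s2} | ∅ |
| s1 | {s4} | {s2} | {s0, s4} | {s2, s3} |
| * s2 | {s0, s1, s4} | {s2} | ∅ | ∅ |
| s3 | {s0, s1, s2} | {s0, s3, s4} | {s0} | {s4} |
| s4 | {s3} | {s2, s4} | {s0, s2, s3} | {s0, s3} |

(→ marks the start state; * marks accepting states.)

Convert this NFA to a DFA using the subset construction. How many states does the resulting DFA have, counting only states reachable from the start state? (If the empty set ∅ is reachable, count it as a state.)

5

Start state of the DFA: {s0} (ε-closure of the NFA start).
{s0} --0--> {s0, s3, s4}  [new]
{s0} --1--> {s0, s1, s2, s3, s4}  [new]
{s0} --2--> {s0, s2}  [new]
{s0, s3, s4} --0--> {s0, s1, s2, s3, s4}  [seen]
{s0, s3, s4} --1--> {s0, s1, s2, s3, s4}  [seen]
{s0, s3, s4} --2--> {s0, s2, s3, s4}  [new]
{s0, s1, s2, s3, s4} --0--> {s0, s1, s2, s3, s4}  [seen]
{s0, s1, s2, s3, s4} --1--> {s0, s1, s2, s3, s4}  [seen]
{s0, s1, s2, s3, s4} --2--> {s0, s2, s3, s4}  [seen]
{s0, s2} --0--> {s0, s1, s2, s3, s4}  [seen]
{s0, s2} --1--> {s0, s1, s2, s3, s4}  [seen]
{s0, s2} --2--> {s0, s2}  [seen]
{s0, s2, s3, s4} --0--> {s0, s1, s2, s3, s4}  [seen]
{s0, s2, s3, s4} --1--> {s0, s1, s2, s3, s4}  [seen]
{s0, s2, s3, s4} --2--> {s0, s2, s3, s4}  [seen]
Reachable DFA states: {s0}, {s0, s3, s4}, {s0, s1, s2, s3, s4}, {s0, s2}, {s0, s2, s3, s4}.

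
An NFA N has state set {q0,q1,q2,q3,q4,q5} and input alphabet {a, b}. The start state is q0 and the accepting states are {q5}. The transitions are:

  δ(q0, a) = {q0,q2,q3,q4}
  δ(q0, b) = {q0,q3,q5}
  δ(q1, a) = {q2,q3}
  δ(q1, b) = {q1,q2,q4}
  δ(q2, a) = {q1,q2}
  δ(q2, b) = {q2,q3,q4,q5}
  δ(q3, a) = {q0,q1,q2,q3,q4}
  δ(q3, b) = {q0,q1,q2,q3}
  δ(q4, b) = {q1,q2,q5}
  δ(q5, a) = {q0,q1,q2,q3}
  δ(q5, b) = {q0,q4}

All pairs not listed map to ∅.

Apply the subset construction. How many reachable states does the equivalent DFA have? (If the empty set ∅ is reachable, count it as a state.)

5

Start state of the DFA: {q0}.
{q0} --a--> {q0,q2,q3,q4}  [new]
{q0} --b--> {q0,q3,q5}  [new]
{q0,q2,q3,q4} --a--> {q0,q1,q2,q3,q4}  [new]
{q0,q2,q3,q4} --b--> {q0,q1,q2,q3,q4,q5}  [new]
{q0,q3,q5} --a--> {q0,q1,q2,q3,q4}  [seen]
{q0,q3,q5} --b--> {q0,q1,q2,q3,q4,q5}  [seen]
{q0,q1,q2,q3,q4} --a--> {q0,q1,q2,q3,q4}  [seen]
{q0,q1,q2,q3,q4} --b--> {q0,q1,q2,q3,q4,q5}  [seen]
{q0,q1,q2,q3,q4,q5} --a--> {q0,q1,q2,q3,q4}  [seen]
{q0,q1,q2,q3,q4,q5} --b--> {q0,q1,q2,q3,q4,q5}  [seen]
Reachable DFA states: {q0}, {q0,q2,q3,q4}, {q0,q3,q5}, {q0,q1,q2,q3,q4}, {q0,q1,q2,q3,q4,q5}.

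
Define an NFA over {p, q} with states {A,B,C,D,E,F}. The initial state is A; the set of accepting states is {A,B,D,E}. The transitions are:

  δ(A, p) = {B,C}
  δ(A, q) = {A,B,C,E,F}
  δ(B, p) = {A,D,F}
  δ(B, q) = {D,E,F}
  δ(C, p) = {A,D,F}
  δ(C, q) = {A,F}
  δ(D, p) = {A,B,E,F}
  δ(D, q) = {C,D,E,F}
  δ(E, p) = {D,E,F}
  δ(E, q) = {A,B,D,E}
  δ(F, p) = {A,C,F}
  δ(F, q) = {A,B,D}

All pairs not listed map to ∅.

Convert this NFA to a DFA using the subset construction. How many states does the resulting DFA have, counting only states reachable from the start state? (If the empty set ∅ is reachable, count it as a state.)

Start state of the DFA: {A}.
{A} --p--> {B,C}  [new]
{A} --q--> {A,B,C,E,F}  [new]
{B,C} --p--> {A,D,F}  [new]
{B,C} --q--> {A,D,E,F}  [new]
{A,B,C,E,F} --p--> {A,B,C,D,E,F}  [new]
{A,B,C,E,F} --q--> {A,B,C,D,E,F}  [seen]
{A,D,F} --p--> {A,B,C,E,F}  [seen]
{A,D,F} --q--> {A,B,C,D,E,F}  [seen]
{A,D,E,F} --p--> {A,B,C,D,E,F}  [seen]
{A,D,E,F} --q--> {A,B,C,D,E,F}  [seen]
{A,B,C,D,E,F} --p--> {A,B,C,D,E,F}  [seen]
{A,B,C,D,E,F} --q--> {A,B,C,D,E,F}  [seen]
Reachable DFA states: {A}, {B,C}, {A,B,C,E,F}, {A,D,F}, {A,D,E,F}, {A,B,C,D,E,F}.

6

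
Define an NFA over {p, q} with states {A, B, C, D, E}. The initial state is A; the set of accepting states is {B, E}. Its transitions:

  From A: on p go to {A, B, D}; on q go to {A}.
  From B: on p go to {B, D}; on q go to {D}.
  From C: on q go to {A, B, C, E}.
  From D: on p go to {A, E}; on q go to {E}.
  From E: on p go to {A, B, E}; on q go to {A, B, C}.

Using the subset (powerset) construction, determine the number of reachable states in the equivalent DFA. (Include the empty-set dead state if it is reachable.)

Start state of the DFA: {A}.
{A} --p--> {A, B, D}  [new]
{A} --q--> {A}  [seen]
{A, B, D} --p--> {A, B, D, E}  [new]
{A, B, D} --q--> {A, D, E}  [new]
{A, B, D, E} --p--> {A, B, D, E}  [seen]
{A, B, D, E} --q--> {A, B, C, D, E}  [new]
{A, D, E} --p--> {A, B, D, E}  [seen]
{A, D, E} --q--> {A, B, C, E}  [new]
{A, B, C, D, E} --p--> {A, B, D, E}  [seen]
{A, B, C, D, E} --q--> {A, B, C, D, E}  [seen]
{A, B, C, E} --p--> {A, B, D, E}  [seen]
{A, B, C, E} --q--> {A, B, C, D, E}  [seen]
Reachable DFA states: {A}, {A, B, D}, {A, B, D, E}, {A, D, E}, {A, B, C, D, E}, {A, B, C, E}.

6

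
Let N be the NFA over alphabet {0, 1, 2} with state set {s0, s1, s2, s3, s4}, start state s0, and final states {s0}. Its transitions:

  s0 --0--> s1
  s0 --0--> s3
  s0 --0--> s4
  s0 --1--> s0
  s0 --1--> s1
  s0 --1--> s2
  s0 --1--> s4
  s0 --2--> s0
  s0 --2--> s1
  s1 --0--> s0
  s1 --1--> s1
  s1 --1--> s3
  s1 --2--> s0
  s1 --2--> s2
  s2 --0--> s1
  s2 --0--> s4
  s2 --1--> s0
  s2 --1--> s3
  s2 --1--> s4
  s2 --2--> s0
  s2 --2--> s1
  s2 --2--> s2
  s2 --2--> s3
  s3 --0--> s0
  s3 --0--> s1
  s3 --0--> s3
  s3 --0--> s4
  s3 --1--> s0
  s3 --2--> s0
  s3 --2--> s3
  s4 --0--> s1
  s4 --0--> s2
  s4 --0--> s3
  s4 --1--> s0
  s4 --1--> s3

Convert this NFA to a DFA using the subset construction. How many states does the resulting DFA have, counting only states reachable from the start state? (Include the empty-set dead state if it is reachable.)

Start state of the DFA: {s0}.
{s0} --0--> {s1, s3, s4}  [new]
{s0} --1--> {s0, s1, s2, s4}  [new]
{s0} --2--> {s0, s1}  [new]
{s1, s3, s4} --0--> {s0, s1, s2, s3, s4}  [new]
{s1, s3, s4} --1--> {s0, s1, s3}  [new]
{s1, s3, s4} --2--> {s0, s2, s3}  [new]
{s0, s1, s2, s4} --0--> {s0, s1, s2, s3, s4}  [seen]
{s0, s1, s2, s4} --1--> {s0, s1, s2, s3, s4}  [seen]
{s0, s1, s2, s4} --2--> {s0, s1, s2, s3}  [new]
{s0, s1} --0--> {s0, s1, s3, s4}  [new]
{s0, s1} --1--> {s0, s1, s2, s3, s4}  [seen]
{s0, s1} --2--> {s0, s1, s2}  [new]
{s0, s1, s2, s3, s4} --0--> {s0, s1, s2, s3, s4}  [seen]
{s0, s1, s2, s3, s4} --1--> {s0, s1, s2, s3, s4}  [seen]
{s0, s1, s2, s3, s4} --2--> {s0, s1, s2, s3}  [seen]
{s0, s1, s3} --0--> {s0, s1, s3, s4}  [seen]
{s0, s1, s3} --1--> {s0, s1, s2, s3, s4}  [seen]
{s0, s1, s3} --2--> {s0, s1, s2, s3}  [seen]
{s0, s2, s3} --0--> {s0, s1, s3, s4}  [seen]
{s0, s2, s3} --1--> {s0, s1, s2, s3, s4}  [seen]
{s0, s2, s3} --2--> {s0, s1, s2, s3}  [seen]
{s0, s1, s2, s3} --0--> {s0, s1, s3, s4}  [seen]
{s0, s1, s2, s3} --1--> {s0, s1, s2, s3, s4}  [seen]
{s0, s1, s2, s3} --2--> {s0, s1, s2, s3}  [seen]
{s0, s1, s3, s4} --0--> {s0, s1, s2, s3, s4}  [seen]
{s0, s1, s3, s4} --1--> {s0, s1, s2, s3, s4}  [seen]
{s0, s1, s3, s4} --2--> {s0, s1, s2, s3}  [seen]
{s0, s1, s2} --0--> {s0, s1, s3, s4}  [seen]
{s0, s1, s2} --1--> {s0, s1, s2, s3, s4}  [seen]
{s0, s1, s2} --2--> {s0, s1, s2, s3}  [seen]
Reachable DFA states: {s0}, {s1, s3, s4}, {s0, s1, s2, s4}, {s0, s1}, {s0, s1, s2, s3, s4}, {s0, s1, s3}, {s0, s2, s3}, {s0, s1, s2, s3}, {s0, s1, s3, s4}, {s0, s1, s2}.

10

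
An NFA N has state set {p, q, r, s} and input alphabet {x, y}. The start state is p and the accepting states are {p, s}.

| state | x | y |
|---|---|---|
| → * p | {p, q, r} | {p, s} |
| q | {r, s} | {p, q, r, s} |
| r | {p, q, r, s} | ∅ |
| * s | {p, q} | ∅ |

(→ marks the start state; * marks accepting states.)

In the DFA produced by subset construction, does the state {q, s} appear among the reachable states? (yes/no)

Start state of the DFA: {p}.
{p} --x--> {p, q, r}  [new]
{p} --y--> {p, s}  [new]
{p, q, r} --x--> {p, q, r, s}  [new]
{p, q, r} --y--> {p, q, r, s}  [seen]
{p, s} --x--> {p, q, r}  [seen]
{p, s} --y--> {p, s}  [seen]
{p, q, r, s} --x--> {p, q, r, s}  [seen]
{p, q, r, s} --y--> {p, q, r, s}  [seen]
Reachable DFA states: {p}, {p, q, r}, {p, s}, {p, q, r, s}.
{q, s} is not among them.

no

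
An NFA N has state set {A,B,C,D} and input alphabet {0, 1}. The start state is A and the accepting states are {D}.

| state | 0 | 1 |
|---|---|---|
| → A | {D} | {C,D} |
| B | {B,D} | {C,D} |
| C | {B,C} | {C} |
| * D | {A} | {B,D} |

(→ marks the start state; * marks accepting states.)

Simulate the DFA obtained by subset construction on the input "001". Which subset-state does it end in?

Start: {A}.
δ(A,0) = {D}.
Union: {D}.
After 0: {D}.
δ(D,0) = {A}.
Union: {A}.
After 0: {A}.
δ(A,1) = {C,D}.
Union: {C,D}.
After 1: {C,D}.

{C,D}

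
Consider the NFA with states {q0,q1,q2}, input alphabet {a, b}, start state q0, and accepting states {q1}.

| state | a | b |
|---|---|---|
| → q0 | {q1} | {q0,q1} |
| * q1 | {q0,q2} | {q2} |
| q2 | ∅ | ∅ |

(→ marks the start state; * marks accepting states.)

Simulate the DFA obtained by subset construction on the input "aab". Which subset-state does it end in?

Start: {q0}.
δ(q0,a) = {q1}.
Union: {q1}.
After a: {q1}.
δ(q1,a) = {q0,q2}.
Union: {q0,q2}.
After a: {q0,q2}.
δ(q0,b) = {q0,q1}; δ(q2,b) = ∅.
Union: {q0,q1}.
After b: {q0,q1}.

{q0,q1}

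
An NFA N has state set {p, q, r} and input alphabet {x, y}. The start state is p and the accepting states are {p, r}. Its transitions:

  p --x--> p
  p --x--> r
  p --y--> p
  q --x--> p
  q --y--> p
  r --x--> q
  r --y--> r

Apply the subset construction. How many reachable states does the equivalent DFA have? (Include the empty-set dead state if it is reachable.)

Start state of the DFA: {p}.
{p} --x--> {p, r}  [new]
{p} --y--> {p}  [seen]
{p, r} --x--> {p, q, r}  [new]
{p, r} --y--> {p, r}  [seen]
{p, q, r} --x--> {p, q, r}  [seen]
{p, q, r} --y--> {p, r}  [seen]
Reachable DFA states: {p}, {p, r}, {p, q, r}.

3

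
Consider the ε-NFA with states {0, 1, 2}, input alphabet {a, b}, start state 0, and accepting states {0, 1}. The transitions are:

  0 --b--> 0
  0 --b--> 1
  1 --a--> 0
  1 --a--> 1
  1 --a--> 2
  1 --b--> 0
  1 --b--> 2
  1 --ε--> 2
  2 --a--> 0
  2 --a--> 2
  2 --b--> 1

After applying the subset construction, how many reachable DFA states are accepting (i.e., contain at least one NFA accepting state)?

Start state of the DFA: {0} (ε-closure of the NFA start).
{0} --a--> ∅  [new]
{0} --b--> {0, 1, 2}  [new]
∅ --a--> ∅  [seen]
∅ --b--> ∅  [seen]
{0, 1, 2} --a--> {0, 1, 2}  [seen]
{0, 1, 2} --b--> {0, 1, 2}  [seen]
Reachable DFA states: {0}, ∅, {0, 1, 2}.
Accepting DFA states (contain an NFA accepting state): {0}, {0, 1, 2}.

2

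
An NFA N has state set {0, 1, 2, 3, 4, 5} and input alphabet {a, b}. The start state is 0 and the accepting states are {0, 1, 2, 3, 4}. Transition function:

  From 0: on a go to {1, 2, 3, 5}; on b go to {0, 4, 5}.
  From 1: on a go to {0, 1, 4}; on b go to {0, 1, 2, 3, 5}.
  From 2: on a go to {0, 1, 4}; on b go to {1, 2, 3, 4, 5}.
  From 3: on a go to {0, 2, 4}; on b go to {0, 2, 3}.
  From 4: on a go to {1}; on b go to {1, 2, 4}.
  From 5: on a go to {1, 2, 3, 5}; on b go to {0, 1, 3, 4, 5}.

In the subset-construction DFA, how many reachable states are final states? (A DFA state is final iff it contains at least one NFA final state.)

4

Start state of the DFA: {0}.
{0} --a--> {1, 2, 3, 5}  [new]
{0} --b--> {0, 4, 5}  [new]
{1, 2, 3, 5} --a--> {0, 1, 2, 3, 4, 5}  [new]
{1, 2, 3, 5} --b--> {0, 1, 2, 3, 4, 5}  [seen]
{0, 4, 5} --a--> {1, 2, 3, 5}  [seen]
{0, 4, 5} --b--> {0, 1, 2, 3, 4, 5}  [seen]
{0, 1, 2, 3, 4, 5} --a--> {0, 1, 2, 3, 4, 5}  [seen]
{0, 1, 2, 3, 4, 5} --b--> {0, 1, 2, 3, 4, 5}  [seen]
Reachable DFA states: {0}, {1, 2, 3, 5}, {0, 4, 5}, {0, 1, 2, 3, 4, 5}.
Accepting DFA states (contain an NFA accepting state): {0}, {1, 2, 3, 5}, {0, 4, 5}, {0, 1, 2, 3, 4, 5}.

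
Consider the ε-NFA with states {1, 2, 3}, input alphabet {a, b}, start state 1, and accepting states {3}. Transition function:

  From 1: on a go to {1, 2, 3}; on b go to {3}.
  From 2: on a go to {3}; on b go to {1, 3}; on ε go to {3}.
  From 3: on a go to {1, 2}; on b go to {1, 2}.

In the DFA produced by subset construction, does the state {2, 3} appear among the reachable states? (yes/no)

Start state of the DFA: {1} (ε-closure of the NFA start).
{1} --a--> {1, 2, 3}  [new]
{1} --b--> {3}  [new]
{1, 2, 3} --a--> {1, 2, 3}  [seen]
{1, 2, 3} --b--> {1, 2, 3}  [seen]
{3} --a--> {1, 2, 3}  [seen]
{3} --b--> {1, 2, 3}  [seen]
Reachable DFA states: {1}, {1, 2, 3}, {3}.
{2, 3} is not among them.

no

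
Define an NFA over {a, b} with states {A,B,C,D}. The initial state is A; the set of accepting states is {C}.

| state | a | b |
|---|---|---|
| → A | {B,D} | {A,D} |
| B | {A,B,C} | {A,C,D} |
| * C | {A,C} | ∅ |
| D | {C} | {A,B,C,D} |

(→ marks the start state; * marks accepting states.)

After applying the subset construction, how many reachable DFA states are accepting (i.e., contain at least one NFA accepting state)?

4

Start state of the DFA: {A}.
{A} --a--> {B,D}  [new]
{A} --b--> {A,D}  [new]
{B,D} --a--> {A,B,C}  [new]
{B,D} --b--> {A,B,C,D}  [new]
{A,D} --a--> {B,C,D}  [new]
{A,D} --b--> {A,B,C,D}  [seen]
{A,B,C} --a--> {A,B,C,D}  [seen]
{A,B,C} --b--> {A,C,D}  [new]
{A,B,C,D} --a--> {A,B,C,D}  [seen]
{A,B,C,D} --b--> {A,B,C,D}  [seen]
{B,C,D} --a--> {A,B,C}  [seen]
{B,C,D} --b--> {A,B,C,D}  [seen]
{A,C,D} --a--> {A,B,C,D}  [seen]
{A,C,D} --b--> {A,B,C,D}  [seen]
Reachable DFA states: {A}, {B,D}, {A,D}, {A,B,C}, {A,B,C,D}, {B,C,D}, {A,C,D}.
Accepting DFA states (contain an NFA accepting state): {A,B,C}, {A,B,C,D}, {B,C,D}, {A,C,D}.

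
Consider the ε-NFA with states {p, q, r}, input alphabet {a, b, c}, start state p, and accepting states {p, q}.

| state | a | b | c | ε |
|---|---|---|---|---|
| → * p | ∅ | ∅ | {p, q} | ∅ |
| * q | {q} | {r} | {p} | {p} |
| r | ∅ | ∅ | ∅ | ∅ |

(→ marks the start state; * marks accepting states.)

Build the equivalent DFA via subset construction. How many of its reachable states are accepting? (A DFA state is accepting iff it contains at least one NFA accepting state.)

2

Start state of the DFA: {p} (ε-closure of the NFA start).
{p} --a--> ∅  [new]
{p} --b--> ∅  [seen]
{p} --c--> {p, q}  [new]
∅ --a--> ∅  [seen]
∅ --b--> ∅  [seen]
∅ --c--> ∅  [seen]
{p, q} --a--> {p, q}  [seen]
{p, q} --b--> {r}  [new]
{p, q} --c--> {p, q}  [seen]
{r} --a--> ∅  [seen]
{r} --b--> ∅  [seen]
{r} --c--> ∅  [seen]
Reachable DFA states: {p}, ∅, {p, q}, {r}.
Accepting DFA states (contain an NFA accepting state): {p}, {p, q}.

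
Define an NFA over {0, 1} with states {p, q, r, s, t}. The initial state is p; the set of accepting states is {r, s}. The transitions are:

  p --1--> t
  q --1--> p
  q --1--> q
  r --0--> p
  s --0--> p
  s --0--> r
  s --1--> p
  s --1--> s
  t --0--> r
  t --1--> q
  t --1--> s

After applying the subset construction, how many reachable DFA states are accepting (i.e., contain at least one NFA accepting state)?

5

Start state of the DFA: {p}.
{p} --0--> ∅  [new]
{p} --1--> {t}  [new]
∅ --0--> ∅  [seen]
∅ --1--> ∅  [seen]
{t} --0--> {r}  [new]
{t} --1--> {q, s}  [new]
{r} --0--> {p}  [seen]
{r} --1--> ∅  [seen]
{q, s} --0--> {p, r}  [new]
{q, s} --1--> {p, q, s}  [new]
{p, r} --0--> {p}  [seen]
{p, r} --1--> {t}  [seen]
{p, q, s} --0--> {p, r}  [seen]
{p, q, s} --1--> {p, q, s, t}  [new]
{p, q, s, t} --0--> {p, r}  [seen]
{p, q, s, t} --1--> {p, q, s, t}  [seen]
Reachable DFA states: {p}, ∅, {t}, {r}, {q, s}, {p, r}, {p, q, s}, {p, q, s, t}.
Accepting DFA states (contain an NFA accepting state): {r}, {q, s}, {p, r}, {p, q, s}, {p, q, s, t}.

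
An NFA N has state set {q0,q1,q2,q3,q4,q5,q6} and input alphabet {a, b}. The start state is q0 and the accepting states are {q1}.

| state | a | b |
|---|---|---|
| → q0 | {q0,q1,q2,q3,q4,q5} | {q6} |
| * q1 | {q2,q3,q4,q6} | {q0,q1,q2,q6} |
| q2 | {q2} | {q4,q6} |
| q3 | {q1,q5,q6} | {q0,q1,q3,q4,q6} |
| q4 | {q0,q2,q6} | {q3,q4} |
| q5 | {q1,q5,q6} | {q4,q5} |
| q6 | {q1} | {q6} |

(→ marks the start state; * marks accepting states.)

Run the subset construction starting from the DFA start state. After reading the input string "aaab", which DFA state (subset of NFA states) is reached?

Start: {q0}.
δ(q0,a) = {q0,q1,q2,q3,q4,q5}.
Union: {q0,q1,q2,q3,q4,q5}.
After a: {q0,q1,q2,q3,q4,q5}.
δ(q0,a) = {q0,q1,q2,q3,q4,q5}; δ(q1,a) = {q2,q3,q4,q6}; δ(q2,a) = {q2}; δ(q3,a) = {q1,q5,q6}; δ(q4,a) = {q0,q2,q6}; δ(q5,a) = {q1,q5,q6}.
Union: {q0,q1,q2,q3,q4,q5,q6}.
After a: {q0,q1,q2,q3,q4,q5,q6}.
δ(q0,a) = {q0,q1,q2,q3,q4,q5}; δ(q1,a) = {q2,q3,q4,q6}; δ(q2,a) = {q2}; δ(q3,a) = {q1,q5,q6}; δ(q4,a) = {q0,q2,q6}; δ(q5,a) = {q1,q5,q6}; δ(q6,a) = {q1}.
Union: {q0,q1,q2,q3,q4,q5,q6}.
After a: {q0,q1,q2,q3,q4,q5,q6}.
δ(q0,b) = {q6}; δ(q1,b) = {q0,q1,q2,q6}; δ(q2,b) = {q4,q6}; δ(q3,b) = {q0,q1,q3,q4,q6}; δ(q4,b) = {q3,q4}; δ(q5,b) = {q4,q5}; δ(q6,b) = {q6}.
Union: {q0,q1,q2,q3,q4,q5,q6}.
After b: {q0,q1,q2,q3,q4,q5,q6}.

{q0,q1,q2,q3,q4,q5,q6}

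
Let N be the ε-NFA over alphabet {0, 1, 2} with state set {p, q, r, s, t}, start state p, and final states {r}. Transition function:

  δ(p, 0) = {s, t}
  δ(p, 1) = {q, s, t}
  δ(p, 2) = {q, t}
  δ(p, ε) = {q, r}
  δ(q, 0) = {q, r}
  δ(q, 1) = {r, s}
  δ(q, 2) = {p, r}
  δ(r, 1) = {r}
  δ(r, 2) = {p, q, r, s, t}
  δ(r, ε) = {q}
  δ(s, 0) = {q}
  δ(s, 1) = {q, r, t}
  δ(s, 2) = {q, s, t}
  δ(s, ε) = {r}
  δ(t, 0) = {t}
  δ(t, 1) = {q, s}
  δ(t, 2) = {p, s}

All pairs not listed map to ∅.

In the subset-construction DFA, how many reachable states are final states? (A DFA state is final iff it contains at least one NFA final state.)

Start state of the DFA: {p, q, r} (ε-closure of the NFA start).
{p, q, r} --0--> {q, r, s, t}  [new]
{p, q, r} --1--> {q, r, s, t}  [seen]
{p, q, r} --2--> {p, q, r, s, t}  [new]
{q, r, s, t} --0--> {q, r, t}  [new]
{q, r, s, t} --1--> {q, r, s, t}  [seen]
{q, r, s, t} --2--> {p, q, r, s, t}  [seen]
{p, q, r, s, t} --0--> {q, r, s, t}  [seen]
{p, q, r, s, t} --1--> {q, r, s, t}  [seen]
{p, q, r, s, t} --2--> {p, q, r, s, t}  [seen]
{q, r, t} --0--> {q, r, t}  [seen]
{q, r, t} --1--> {q, r, s}  [new]
{q, r, t} --2--> {p, q, r, s, t}  [seen]
{q, r, s} --0--> {q, r}  [new]
{q, r, s} --1--> {q, r, s, t}  [seen]
{q, r, s} --2--> {p, q, r, s, t}  [seen]
{q, r} --0--> {q, r}  [seen]
{q, r} --1--> {q, r, s}  [seen]
{q, r} --2--> {p, q, r, s, t}  [seen]
Reachable DFA states: {p, q, r}, {q, r, s, t}, {p, q, r, s, t}, {q, r, t}, {q, r, s}, {q, r}.
Accepting DFA states (contain an NFA accepting state): {p, q, r}, {q, r, s, t}, {p, q, r, s, t}, {q, r, t}, {q, r, s}, {q, r}.

6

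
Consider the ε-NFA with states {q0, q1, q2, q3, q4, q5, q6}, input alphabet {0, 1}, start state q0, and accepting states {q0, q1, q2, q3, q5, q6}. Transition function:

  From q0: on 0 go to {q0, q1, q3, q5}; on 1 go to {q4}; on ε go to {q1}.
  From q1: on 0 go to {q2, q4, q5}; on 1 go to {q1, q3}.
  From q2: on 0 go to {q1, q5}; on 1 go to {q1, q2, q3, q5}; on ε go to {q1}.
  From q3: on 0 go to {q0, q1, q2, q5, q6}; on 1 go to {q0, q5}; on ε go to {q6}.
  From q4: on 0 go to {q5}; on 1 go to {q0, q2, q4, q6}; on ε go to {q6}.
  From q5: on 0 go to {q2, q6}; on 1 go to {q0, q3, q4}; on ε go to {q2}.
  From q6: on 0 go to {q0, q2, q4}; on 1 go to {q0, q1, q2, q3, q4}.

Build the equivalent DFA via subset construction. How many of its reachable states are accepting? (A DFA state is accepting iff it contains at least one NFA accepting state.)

4

Start state of the DFA: {q0, q1} (ε-closure of the NFA start).
{q0, q1} --0--> {q0, q1, q2, q3, q4, q5, q6}  [new]
{q0, q1} --1--> {q1, q3, q4, q6}  [new]
{q0, q1, q2, q3, q4, q5, q6} --0--> {q0, q1, q2, q3, q4, q5, q6}  [seen]
{q0, q1, q2, q3, q4, q5, q6} --1--> {q0, q1, q2, q3, q4, q5, q6}  [seen]
{q1, q3, q4, q6} --0--> {q0, q1, q2, q4, q5, q6}  [new]
{q1, q3, q4, q6} --1--> {q0, q1, q2, q3, q4, q5, q6}  [seen]
{q0, q1, q2, q4, q5, q6} --0--> {q0, q1, q2, q3, q4, q5, q6}  [seen]
{q0, q1, q2, q4, q5, q6} --1--> {q0, q1, q2, q3, q4, q5, q6}  [seen]
Reachable DFA states: {q0, q1}, {q0, q1, q2, q3, q4, q5, q6}, {q1, q3, q4, q6}, {q0, q1, q2, q4, q5, q6}.
Accepting DFA states (contain an NFA accepting state): {q0, q1}, {q0, q1, q2, q3, q4, q5, q6}, {q1, q3, q4, q6}, {q0, q1, q2, q4, q5, q6}.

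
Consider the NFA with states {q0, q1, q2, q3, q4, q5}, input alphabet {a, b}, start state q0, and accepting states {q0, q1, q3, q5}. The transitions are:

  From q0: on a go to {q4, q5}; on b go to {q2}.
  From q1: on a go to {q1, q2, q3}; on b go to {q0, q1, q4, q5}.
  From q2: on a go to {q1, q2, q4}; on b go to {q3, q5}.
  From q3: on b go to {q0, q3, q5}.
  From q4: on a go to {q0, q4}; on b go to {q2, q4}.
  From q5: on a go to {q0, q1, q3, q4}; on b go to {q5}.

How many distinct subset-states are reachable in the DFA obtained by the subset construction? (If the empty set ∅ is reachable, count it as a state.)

14

Start state of the DFA: {q0}.
{q0} --a--> {q4, q5}  [new]
{q0} --b--> {q2}  [new]
{q4, q5} --a--> {q0, q1, q3, q4}  [new]
{q4, q5} --b--> {q2, q4, q5}  [new]
{q2} --a--> {q1, q2, q4}  [new]
{q2} --b--> {q3, q5}  [new]
{q0, q1, q3, q4} --a--> {q0, q1, q2, q3, q4, q5}  [new]
{q0, q1, q3, q4} --b--> {q0, q1, q2, q3, q4, q5}  [seen]
{q2, q4, q5} --a--> {q0, q1, q2, q3, q4}  [new]
{q2, q4, q5} --b--> {q2, q3, q4, q5}  [new]
{q1, q2, q4} --a--> {q0, q1, q2, q3, q4}  [seen]
{q1, q2, q4} --b--> {q0, q1, q2, q3, q4, q5}  [seen]
{q3, q5} --a--> {q0, q1, q3, q4}  [seen]
{q3, q5} --b--> {q0, q3, q5}  [new]
{q0, q1, q2, q3, q4, q5} --a--> {q0, q1, q2, q3, q4, q5}  [seen]
{q0, q1, q2, q3, q4, q5} --b--> {q0, q1, q2, q3, q4, q5}  [seen]
{q0, q1, q2, q3, q4} --a--> {q0, q1, q2, q3, q4, q5}  [seen]
{q0, q1, q2, q3, q4} --b--> {q0, q1, q2, q3, q4, q5}  [seen]
{q2, q3, q4, q5} --a--> {q0, q1, q2, q3, q4}  [seen]
{q2, q3, q4, q5} --b--> {q0, q2, q3, q4, q5}  [new]
{q0, q3, q5} --a--> {q0, q1, q3, q4, q5}  [new]
{q0, q3, q5} --b--> {q0, q2, q3, q5}  [new]
{q0, q2, q3, q4, q5} --a--> {q0, q1, q2, q3, q4, q5}  [seen]
{q0, q2, q3, q4, q5} --b--> {q0, q2, q3, q4, q5}  [seen]
{q0, q1, q3, q4, q5} --a--> {q0, q1, q2, q3, q4, q5}  [seen]
{q0, q1, q3, q4, q5} --b--> {q0, q1, q2, q3, q4, q5}  [seen]
{q0, q2, q3, q5} --a--> {q0, q1, q2, q3, q4, q5}  [seen]
{q0, q2, q3, q5} --b--> {q0, q2, q3, q5}  [seen]
Reachable DFA states: {q0}, {q4, q5}, {q2}, {q0, q1, q3, q4}, {q2, q4, q5}, {q1, q2, q4}, {q3, q5}, {q0, q1, q2, q3, q4, q5}, {q0, q1, q2, q3, q4}, {q2, q3, q4, q5}, {q0, q3, q5}, {q0, q2, q3, q4, q5}, {q0, q1, q3, q4, q5}, {q0, q2, q3, q5}.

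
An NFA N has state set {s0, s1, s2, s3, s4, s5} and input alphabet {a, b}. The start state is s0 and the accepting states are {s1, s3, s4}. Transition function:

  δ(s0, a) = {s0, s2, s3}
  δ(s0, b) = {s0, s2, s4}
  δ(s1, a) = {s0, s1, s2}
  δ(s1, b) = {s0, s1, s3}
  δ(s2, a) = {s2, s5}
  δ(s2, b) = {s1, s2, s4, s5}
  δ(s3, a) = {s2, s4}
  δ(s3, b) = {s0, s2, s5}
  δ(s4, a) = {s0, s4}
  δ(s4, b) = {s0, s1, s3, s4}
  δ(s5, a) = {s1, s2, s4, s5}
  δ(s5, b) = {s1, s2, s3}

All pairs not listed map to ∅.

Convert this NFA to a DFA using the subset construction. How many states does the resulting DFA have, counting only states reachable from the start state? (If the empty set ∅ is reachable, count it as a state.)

6

Start state of the DFA: {s0}.
{s0} --a--> {s0, s2, s3}  [new]
{s0} --b--> {s0, s2, s4}  [new]
{s0, s2, s3} --a--> {s0, s2, s3, s4, s5}  [new]
{s0, s2, s3} --b--> {s0, s1, s2, s4, s5}  [new]
{s0, s2, s4} --a--> {s0, s2, s3, s4, s5}  [seen]
{s0, s2, s4} --b--> {s0, s1, s2, s3, s4, s5}  [new]
{s0, s2, s3, s4, s5} --a--> {s0, s1, s2, s3, s4, s5}  [seen]
{s0, s2, s3, s4, s5} --b--> {s0, s1, s2, s3, s4, s5}  [seen]
{s0, s1, s2, s4, s5} --a--> {s0, s1, s2, s3, s4, s5}  [seen]
{s0, s1, s2, s4, s5} --b--> {s0, s1, s2, s3, s4, s5}  [seen]
{s0, s1, s2, s3, s4, s5} --a--> {s0, s1, s2, s3, s4, s5}  [seen]
{s0, s1, s2, s3, s4, s5} --b--> {s0, s1, s2, s3, s4, s5}  [seen]
Reachable DFA states: {s0}, {s0, s2, s3}, {s0, s2, s4}, {s0, s2, s3, s4, s5}, {s0, s1, s2, s4, s5}, {s0, s1, s2, s3, s4, s5}.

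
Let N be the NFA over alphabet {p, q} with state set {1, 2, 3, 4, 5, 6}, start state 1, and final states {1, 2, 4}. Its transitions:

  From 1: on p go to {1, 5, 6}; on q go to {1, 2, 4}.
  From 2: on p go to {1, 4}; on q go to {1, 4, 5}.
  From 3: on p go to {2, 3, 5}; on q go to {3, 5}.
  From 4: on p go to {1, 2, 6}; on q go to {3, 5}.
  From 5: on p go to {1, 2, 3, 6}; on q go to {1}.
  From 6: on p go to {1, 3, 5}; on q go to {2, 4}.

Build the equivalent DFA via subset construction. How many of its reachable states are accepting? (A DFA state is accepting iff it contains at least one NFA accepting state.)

7

Start state of the DFA: {1}.
{1} --p--> {1, 5, 6}  [new]
{1} --q--> {1, 2, 4}  [new]
{1, 5, 6} --p--> {1, 2, 3, 5, 6}  [new]
{1, 5, 6} --q--> {1, 2, 4}  [seen]
{1, 2, 4} --p--> {1, 2, 4, 5, 6}  [new]
{1, 2, 4} --q--> {1, 2, 3, 4, 5}  [new]
{1, 2, 3, 5, 6} --p--> {1, 2, 3, 4, 5, 6}  [new]
{1, 2, 3, 5, 6} --q--> {1, 2, 3, 4, 5}  [seen]
{1, 2, 4, 5, 6} --p--> {1, 2, 3, 4, 5, 6}  [seen]
{1, 2, 4, 5, 6} --q--> {1, 2, 3, 4, 5}  [seen]
{1, 2, 3, 4, 5} --p--> {1, 2, 3, 4, 5, 6}  [seen]
{1, 2, 3, 4, 5} --q--> {1, 2, 3, 4, 5}  [seen]
{1, 2, 3, 4, 5, 6} --p--> {1, 2, 3, 4, 5, 6}  [seen]
{1, 2, 3, 4, 5, 6} --q--> {1, 2, 3, 4, 5}  [seen]
Reachable DFA states: {1}, {1, 5, 6}, {1, 2, 4}, {1, 2, 3, 5, 6}, {1, 2, 4, 5, 6}, {1, 2, 3, 4, 5}, {1, 2, 3, 4, 5, 6}.
Accepting DFA states (contain an NFA accepting state): {1}, {1, 5, 6}, {1, 2, 4}, {1, 2, 3, 5, 6}, {1, 2, 4, 5, 6}, {1, 2, 3, 4, 5}, {1, 2, 3, 4, 5, 6}.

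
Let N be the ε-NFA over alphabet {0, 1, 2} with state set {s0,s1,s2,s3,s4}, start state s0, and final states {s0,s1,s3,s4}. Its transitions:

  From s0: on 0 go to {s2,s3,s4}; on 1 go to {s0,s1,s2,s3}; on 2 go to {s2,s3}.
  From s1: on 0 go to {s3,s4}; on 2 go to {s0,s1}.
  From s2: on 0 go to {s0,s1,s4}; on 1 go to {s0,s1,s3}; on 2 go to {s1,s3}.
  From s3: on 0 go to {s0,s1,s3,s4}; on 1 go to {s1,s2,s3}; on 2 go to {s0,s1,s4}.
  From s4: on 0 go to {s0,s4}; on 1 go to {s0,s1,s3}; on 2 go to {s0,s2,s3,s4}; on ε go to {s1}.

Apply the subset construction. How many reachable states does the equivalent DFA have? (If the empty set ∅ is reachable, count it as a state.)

Start state of the DFA: {s0} (ε-closure of the NFA start).
{s0} --0--> {s1,s2,s3,s4}  [new]
{s0} --1--> {s0,s1,s2,s3}  [new]
{s0} --2--> {s2,s3}  [new]
{s1,s2,s3,s4} --0--> {s0,s1,s3,s4}  [new]
{s1,s2,s3,s4} --1--> {s0,s1,s2,s3}  [seen]
{s1,s2,s3,s4} --2--> {s0,s1,s2,s3,s4}  [new]
{s0,s1,s2,s3} --0--> {s0,s1,s2,s3,s4}  [seen]
{s0,s1,s2,s3} --1--> {s0,s1,s2,s3}  [seen]
{s0,s1,s2,s3} --2--> {s0,s1,s2,s3,s4}  [seen]
{s2,s3} --0--> {s0,s1,s3,s4}  [seen]
{s2,s3} --1--> {s0,s1,s2,s3}  [seen]
{s2,s3} --2--> {s0,s1,s3,s4}  [seen]
{s0,s1,s3,s4} --0--> {s0,s1,s2,s3,s4}  [seen]
{s0,s1,s3,s4} --1--> {s0,s1,s2,s3}  [seen]
{s0,s1,s3,s4} --2--> {s0,s1,s2,s3,s4}  [seen]
{s0,s1,s2,s3,s4} --0--> {s0,s1,s2,s3,s4}  [seen]
{s0,s1,s2,s3,s4} --1--> {s0,s1,s2,s3}  [seen]
{s0,s1,s2,s3,s4} --2--> {s0,s1,s2,s3,s4}  [seen]
Reachable DFA states: {s0}, {s1,s2,s3,s4}, {s0,s1,s2,s3}, {s2,s3}, {s0,s1,s3,s4}, {s0,s1,s2,s3,s4}.

6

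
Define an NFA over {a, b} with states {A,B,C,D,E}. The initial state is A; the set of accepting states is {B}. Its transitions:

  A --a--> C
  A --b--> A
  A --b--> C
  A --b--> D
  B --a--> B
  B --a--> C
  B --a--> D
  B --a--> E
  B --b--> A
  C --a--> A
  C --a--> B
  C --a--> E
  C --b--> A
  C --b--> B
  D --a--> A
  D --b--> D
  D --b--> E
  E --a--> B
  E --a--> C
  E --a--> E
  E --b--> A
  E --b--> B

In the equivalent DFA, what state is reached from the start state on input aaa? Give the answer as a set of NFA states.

{B,C,D,E}

Start: {A}.
δ(A,a) = {C}.
Union: {C}.
After a: {C}.
δ(C,a) = {A,B,E}.
Union: {A,B,E}.
After a: {A,B,E}.
δ(A,a) = {C}; δ(B,a) = {B,C,D,E}; δ(E,a) = {B,C,E}.
Union: {B,C,D,E}.
After a: {B,C,D,E}.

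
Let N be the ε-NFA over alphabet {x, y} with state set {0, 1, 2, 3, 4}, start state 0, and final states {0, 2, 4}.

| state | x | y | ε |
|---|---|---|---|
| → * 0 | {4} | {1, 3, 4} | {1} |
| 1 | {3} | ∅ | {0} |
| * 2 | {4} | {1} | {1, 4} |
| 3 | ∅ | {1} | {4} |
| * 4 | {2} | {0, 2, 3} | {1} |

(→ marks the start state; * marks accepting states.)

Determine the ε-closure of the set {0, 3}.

Begin with {0, 3}.
0 →ε {1}; add 1.
3 →ε {4}; add 4.
ε-closure = {0, 1, 3, 4}.

{0, 1, 3, 4}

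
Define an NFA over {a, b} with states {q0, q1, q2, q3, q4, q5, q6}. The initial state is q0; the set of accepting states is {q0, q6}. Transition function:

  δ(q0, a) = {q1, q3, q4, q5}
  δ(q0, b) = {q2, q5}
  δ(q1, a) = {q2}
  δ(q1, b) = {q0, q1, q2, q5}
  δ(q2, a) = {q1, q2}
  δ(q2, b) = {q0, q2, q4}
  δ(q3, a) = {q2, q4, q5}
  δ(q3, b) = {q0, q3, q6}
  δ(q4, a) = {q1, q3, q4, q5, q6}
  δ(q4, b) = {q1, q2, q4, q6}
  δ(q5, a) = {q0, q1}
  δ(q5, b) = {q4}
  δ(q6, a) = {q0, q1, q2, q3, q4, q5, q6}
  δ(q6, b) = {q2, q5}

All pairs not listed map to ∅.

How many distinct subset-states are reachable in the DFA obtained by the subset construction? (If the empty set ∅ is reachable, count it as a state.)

10

Start state of the DFA: {q0}.
{q0} --a--> {q1, q3, q4, q5}  [new]
{q0} --b--> {q2, q5}  [new]
{q1, q3, q4, q5} --a--> {q0, q1, q2, q3, q4, q5, q6}  [new]
{q1, q3, q4, q5} --b--> {q0, q1, q2, q3, q4, q5, q6}  [seen]
{q2, q5} --a--> {q0, q1, q2}  [new]
{q2, q5} --b--> {q0, q2, q4}  [new]
{q0, q1, q2, q3, q4, q5, q6} --a--> {q0, q1, q2, q3, q4, q5, q6}  [seen]
{q0, q1, q2, q3, q4, q5, q6} --b--> {q0, q1, q2, q3, q4, q5, q6}  [seen]
{q0, q1, q2} --a--> {q1, q2, q3, q4, q5}  [new]
{q0, q1, q2} --b--> {q0, q1, q2, q4, q5}  [new]
{q0, q2, q4} --a--> {q1, q2, q3, q4, q5, q6}  [new]
{q0, q2, q4} --b--> {q0, q1, q2, q4, q5, q6}  [new]
{q1, q2, q3, q4, q5} --a--> {q0, q1, q2, q3, q4, q5, q6}  [seen]
{q1, q2, q3, q4, q5} --b--> {q0, q1, q2, q3, q4, q5, q6}  [seen]
{q0, q1, q2, q4, q5} --a--> {q0, q1, q2, q3, q4, q5, q6}  [seen]
{q0, q1, q2, q4, q5} --b--> {q0, q1, q2, q4, q5, q6}  [seen]
{q1, q2, q3, q4, q5, q6} --a--> {q0, q1, q2, q3, q4, q5, q6}  [seen]
{q1, q2, q3, q4, q5, q6} --b--> {q0, q1, q2, q3, q4, q5, q6}  [seen]
{q0, q1, q2, q4, q5, q6} --a--> {q0, q1, q2, q3, q4, q5, q6}  [seen]
{q0, q1, q2, q4, q5, q6} --b--> {q0, q1, q2, q4, q5, q6}  [seen]
Reachable DFA states: {q0}, {q1, q3, q4, q5}, {q2, q5}, {q0, q1, q2, q3, q4, q5, q6}, {q0, q1, q2}, {q0, q2, q4}, {q1, q2, q3, q4, q5}, {q0, q1, q2, q4, q5}, {q1, q2, q3, q4, q5, q6}, {q0, q1, q2, q4, q5, q6}.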